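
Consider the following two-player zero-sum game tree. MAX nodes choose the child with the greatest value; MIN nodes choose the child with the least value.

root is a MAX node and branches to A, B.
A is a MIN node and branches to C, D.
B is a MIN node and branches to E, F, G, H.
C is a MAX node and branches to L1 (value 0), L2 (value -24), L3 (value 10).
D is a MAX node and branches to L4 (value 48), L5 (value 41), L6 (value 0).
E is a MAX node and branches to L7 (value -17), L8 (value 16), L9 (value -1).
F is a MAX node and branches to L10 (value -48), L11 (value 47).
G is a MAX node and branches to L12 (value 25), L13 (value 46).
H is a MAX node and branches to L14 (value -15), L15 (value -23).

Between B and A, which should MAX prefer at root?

A

E (MAX): max(-17, 16, -1) = 16
F (MAX): max(-48, 47) = 47
G (MAX): max(25, 46) = 46
H (MAX): max(-15, -23) = -15
B (MIN): min(16, 47, 46, -15) = -15
C (MAX): max(0, -24, 10) = 10
D (MAX): max(48, 41, 0) = 48
A (MIN): min(10, 48) = 10
MAX prefers the higher value; B=-15, A=10. A is better since 10 > -15.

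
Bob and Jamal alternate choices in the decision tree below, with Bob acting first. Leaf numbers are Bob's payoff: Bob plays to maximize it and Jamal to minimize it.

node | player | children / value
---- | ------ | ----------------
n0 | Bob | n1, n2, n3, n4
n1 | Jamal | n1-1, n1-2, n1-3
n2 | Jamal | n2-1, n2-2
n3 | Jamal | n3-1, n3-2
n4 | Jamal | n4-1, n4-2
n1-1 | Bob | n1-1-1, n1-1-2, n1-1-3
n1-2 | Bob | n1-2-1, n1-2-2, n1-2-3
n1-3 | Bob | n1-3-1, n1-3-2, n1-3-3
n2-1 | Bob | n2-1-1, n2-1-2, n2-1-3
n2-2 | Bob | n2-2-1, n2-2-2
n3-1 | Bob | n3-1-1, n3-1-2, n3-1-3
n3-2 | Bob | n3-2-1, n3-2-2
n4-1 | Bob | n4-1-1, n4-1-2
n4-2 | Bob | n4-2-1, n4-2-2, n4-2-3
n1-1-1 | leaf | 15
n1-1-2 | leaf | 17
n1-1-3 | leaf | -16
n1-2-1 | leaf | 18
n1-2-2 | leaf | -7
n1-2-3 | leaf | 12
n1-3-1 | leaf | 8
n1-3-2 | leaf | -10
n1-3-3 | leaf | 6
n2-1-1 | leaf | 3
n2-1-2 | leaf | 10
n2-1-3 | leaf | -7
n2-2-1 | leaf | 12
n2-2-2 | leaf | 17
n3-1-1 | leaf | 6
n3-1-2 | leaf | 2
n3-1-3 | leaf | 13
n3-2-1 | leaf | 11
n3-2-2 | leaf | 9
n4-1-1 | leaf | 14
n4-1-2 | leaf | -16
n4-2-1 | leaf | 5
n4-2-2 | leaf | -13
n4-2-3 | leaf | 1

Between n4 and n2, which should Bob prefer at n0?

n2

n4-1 (Bob): max(14, -16) = 14
n4-2 (Bob): max(5, -13, 1) = 5
n4 (Jamal): min(14, 5) = 5
n2-1 (Bob): max(3, 10, -7) = 10
n2-2 (Bob): max(12, 17) = 17
n2 (Jamal): min(10, 17) = 10
Bob prefers the higher value; n4=5, n2=10. n2 is better since 10 > 5.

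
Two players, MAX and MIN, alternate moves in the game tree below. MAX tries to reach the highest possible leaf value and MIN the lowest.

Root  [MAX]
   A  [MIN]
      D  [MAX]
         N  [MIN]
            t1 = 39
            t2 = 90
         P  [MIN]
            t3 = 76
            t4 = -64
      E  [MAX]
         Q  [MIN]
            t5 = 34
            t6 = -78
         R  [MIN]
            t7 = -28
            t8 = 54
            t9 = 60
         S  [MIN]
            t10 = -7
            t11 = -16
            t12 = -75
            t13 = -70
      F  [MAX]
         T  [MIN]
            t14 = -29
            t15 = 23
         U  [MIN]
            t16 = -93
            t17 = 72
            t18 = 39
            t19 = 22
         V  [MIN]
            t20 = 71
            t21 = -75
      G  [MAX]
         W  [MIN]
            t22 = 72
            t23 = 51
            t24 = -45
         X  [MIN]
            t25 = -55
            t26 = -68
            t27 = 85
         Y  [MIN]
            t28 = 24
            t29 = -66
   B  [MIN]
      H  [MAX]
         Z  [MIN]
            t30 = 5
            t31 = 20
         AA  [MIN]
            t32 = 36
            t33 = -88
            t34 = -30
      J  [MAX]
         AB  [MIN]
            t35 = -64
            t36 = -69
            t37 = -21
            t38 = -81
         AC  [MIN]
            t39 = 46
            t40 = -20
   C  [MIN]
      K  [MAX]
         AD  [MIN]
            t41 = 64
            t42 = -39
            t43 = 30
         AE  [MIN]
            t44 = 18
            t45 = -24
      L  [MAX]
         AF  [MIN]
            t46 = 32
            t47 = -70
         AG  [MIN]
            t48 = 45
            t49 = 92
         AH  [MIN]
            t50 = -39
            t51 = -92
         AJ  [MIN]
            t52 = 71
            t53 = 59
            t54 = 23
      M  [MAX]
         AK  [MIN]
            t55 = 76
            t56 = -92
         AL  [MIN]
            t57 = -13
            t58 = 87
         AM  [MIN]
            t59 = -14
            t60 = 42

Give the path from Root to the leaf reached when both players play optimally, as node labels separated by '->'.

N (MIN): min(39, 90) = 39
P (MIN): min(76, -64) = -64
D (MAX): max(39, -64) = 39
Q (MIN): min(34, -78) = -78
R (MIN): min(-28, 54, 60) = -28
S (MIN): min(-7, -16, -75, -70) = -75
E (MAX): max(-78, -28, -75) = -28
T (MIN): min(-29, 23) = -29
U (MIN): min(-93, 72, 39, 22) = -93
V (MIN): min(71, -75) = -75
F (MAX): max(-29, -93, -75) = -29
W (MIN): min(72, 51, -45) = -45
X (MIN): min(-55, -68, 85) = -68
Y (MIN): min(24, -66) = -66
G (MAX): max(-45, -68, -66) = -45
A (MIN): min(39, -28, -29, -45) = -45
Z (MIN): min(5, 20) = 5
AA (MIN): min(36, -88, -30) = -88
H (MAX): max(5, -88) = 5
AB (MIN): min(-64, -69, -21, -81) = -81
AC (MIN): min(46, -20) = -20
J (MAX): max(-81, -20) = -20
B (MIN): min(5, -20) = -20
AD (MIN): min(64, -39, 30) = -39
AE (MIN): min(18, -24) = -24
K (MAX): max(-39, -24) = -24
AF (MIN): min(32, -70) = -70
AG (MIN): min(45, 92) = 45
AH (MIN): min(-39, -92) = -92
AJ (MIN): min(71, 59, 23) = 23
L (MAX): max(-70, 45, -92, 23) = 45
AK (MIN): min(76, -92) = -92
AL (MIN): min(-13, 87) = -13
AM (MIN): min(-14, 42) = -14
M (MAX): max(-92, -13, -14) = -13
C (MIN): min(-24, 45, -13) = -24
Root (MAX): max(-45, -20, -24) = -20
At Root, MAX picks B (highest: -20).
At B, MIN picks J (lowest: -20).
At J, MAX picks AC (highest: -20).
At AC, MIN picks t40 (lowest: -20).
Terminal value -20.

Root -> B -> J -> AC -> t40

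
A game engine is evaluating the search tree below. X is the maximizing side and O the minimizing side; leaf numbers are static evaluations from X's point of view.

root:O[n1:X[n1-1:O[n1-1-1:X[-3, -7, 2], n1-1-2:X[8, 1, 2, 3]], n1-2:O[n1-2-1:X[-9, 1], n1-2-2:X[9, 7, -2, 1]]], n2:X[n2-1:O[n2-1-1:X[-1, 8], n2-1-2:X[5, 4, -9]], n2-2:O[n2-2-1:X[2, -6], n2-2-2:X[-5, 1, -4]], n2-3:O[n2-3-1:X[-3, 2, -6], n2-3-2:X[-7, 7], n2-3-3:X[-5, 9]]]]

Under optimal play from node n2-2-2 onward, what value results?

n2-2-2 (X): max(-5, 1, -4) = 1

1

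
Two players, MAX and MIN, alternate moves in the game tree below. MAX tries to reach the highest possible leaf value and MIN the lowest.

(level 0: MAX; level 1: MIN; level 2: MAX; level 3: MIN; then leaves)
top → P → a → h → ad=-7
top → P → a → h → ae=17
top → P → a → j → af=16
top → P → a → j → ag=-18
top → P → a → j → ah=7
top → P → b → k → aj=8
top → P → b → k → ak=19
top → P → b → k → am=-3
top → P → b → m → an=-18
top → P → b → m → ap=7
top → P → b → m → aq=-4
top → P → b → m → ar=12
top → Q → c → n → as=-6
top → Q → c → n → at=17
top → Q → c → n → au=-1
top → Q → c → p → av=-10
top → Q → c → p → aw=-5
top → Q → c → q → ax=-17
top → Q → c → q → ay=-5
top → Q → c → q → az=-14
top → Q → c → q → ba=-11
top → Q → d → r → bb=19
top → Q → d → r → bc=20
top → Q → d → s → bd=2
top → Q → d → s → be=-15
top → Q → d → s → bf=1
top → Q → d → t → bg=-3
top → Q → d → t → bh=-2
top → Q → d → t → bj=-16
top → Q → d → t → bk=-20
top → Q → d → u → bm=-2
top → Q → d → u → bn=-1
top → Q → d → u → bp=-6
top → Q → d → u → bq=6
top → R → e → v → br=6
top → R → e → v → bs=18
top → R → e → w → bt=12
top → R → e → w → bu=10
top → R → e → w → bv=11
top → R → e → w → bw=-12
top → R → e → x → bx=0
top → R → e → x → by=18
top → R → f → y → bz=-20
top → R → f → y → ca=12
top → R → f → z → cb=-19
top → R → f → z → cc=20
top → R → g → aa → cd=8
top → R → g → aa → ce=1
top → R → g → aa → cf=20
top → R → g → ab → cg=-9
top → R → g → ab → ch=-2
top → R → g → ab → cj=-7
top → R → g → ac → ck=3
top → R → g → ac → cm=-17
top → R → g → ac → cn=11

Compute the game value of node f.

-19

y (MIN): min(-20, 12) = -20
z (MIN): min(-19, 20) = -19
f (MAX): max(-20, -19) = -19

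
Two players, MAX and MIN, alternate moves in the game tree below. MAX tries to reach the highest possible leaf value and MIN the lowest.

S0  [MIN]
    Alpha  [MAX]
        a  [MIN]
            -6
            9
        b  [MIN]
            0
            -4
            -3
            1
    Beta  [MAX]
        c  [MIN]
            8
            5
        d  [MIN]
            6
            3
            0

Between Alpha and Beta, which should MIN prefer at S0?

a (MIN): min(-6, 9) = -6
b (MIN): min(0, -4, -3, 1) = -4
Alpha (MAX): max(-6, -4) = -4
c (MIN): min(8, 5) = 5
d (MIN): min(6, 3, 0) = 0
Beta (MAX): max(5, 0) = 5
MIN prefers the lower value; Alpha=-4, Beta=5. Alpha is better since -4 < 5.

Alpha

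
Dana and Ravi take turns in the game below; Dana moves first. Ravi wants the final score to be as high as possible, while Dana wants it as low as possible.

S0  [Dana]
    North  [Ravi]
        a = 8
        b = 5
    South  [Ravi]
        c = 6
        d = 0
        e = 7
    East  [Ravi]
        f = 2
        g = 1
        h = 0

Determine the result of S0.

2

North (Ravi): max(8, 5) = 8
South (Ravi): max(6, 0, 7) = 7
East (Ravi): max(2, 1, 0) = 2
S0 (Dana): min(8, 7, 2) = 2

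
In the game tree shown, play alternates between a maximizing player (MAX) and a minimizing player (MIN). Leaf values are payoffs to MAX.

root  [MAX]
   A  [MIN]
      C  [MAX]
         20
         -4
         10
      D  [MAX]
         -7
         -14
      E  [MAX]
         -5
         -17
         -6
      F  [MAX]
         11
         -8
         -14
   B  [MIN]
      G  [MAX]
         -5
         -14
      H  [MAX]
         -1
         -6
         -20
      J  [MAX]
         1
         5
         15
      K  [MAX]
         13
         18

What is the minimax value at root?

-5

C (MAX): max(20, -4, 10) = 20
D (MAX): max(-7, -14) = -7
E (MAX): max(-5, -17, -6) = -5
F (MAX): max(11, -8, -14) = 11
A (MIN): min(20, -7, -5, 11) = -7
G (MAX): max(-5, -14) = -5
H (MAX): max(-1, -6, -20) = -1
J (MAX): max(1, 5, 15) = 15
K (MAX): max(13, 18) = 18
B (MIN): min(-5, -1, 15, 18) = -5
root (MAX): max(-7, -5) = -5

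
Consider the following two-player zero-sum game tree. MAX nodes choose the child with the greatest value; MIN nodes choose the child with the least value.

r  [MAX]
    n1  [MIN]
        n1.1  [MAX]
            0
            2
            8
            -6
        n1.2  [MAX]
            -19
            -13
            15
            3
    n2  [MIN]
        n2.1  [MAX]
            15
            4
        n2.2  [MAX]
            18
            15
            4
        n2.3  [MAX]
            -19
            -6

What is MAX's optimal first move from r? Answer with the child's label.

n1

n1.1 (MAX): max(0, 2, 8, -6) = 8
n1.2 (MAX): max(-19, -13, 15, 3) = 15
n1 (MIN): min(8, 15) = 8
n2.1 (MAX): max(15, 4) = 15
n2.2 (MAX): max(18, 15, 4) = 18
n2.3 (MAX): max(-19, -6) = -6
n2 (MIN): min(15, 18, -6) = -6
r (MAX): max(8, -6) = 8
MAX at r wants the highest of {n1=8, n2=-6}, so chooses n1.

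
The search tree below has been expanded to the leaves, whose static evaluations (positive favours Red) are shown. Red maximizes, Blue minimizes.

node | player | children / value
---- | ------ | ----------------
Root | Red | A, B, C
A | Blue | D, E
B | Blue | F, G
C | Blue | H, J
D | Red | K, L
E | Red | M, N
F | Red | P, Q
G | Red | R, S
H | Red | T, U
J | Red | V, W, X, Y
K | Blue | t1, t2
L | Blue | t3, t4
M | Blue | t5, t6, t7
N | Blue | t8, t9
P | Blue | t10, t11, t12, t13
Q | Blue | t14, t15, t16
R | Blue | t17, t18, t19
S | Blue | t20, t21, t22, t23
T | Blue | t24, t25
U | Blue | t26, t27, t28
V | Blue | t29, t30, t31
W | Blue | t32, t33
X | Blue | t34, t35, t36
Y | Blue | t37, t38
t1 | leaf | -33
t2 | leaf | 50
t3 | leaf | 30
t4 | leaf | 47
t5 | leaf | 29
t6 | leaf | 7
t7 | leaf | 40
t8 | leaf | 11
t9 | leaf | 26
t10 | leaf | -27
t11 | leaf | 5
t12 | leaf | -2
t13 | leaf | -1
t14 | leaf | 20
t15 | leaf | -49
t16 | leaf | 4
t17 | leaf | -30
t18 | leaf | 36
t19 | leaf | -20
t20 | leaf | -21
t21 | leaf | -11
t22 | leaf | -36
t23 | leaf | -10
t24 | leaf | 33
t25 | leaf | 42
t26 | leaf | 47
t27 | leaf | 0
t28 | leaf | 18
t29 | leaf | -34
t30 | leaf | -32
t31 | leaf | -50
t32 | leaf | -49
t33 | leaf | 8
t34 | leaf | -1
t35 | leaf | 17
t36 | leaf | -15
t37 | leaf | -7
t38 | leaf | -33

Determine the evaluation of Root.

11

K (Blue): min(-33, 50) = -33
L (Blue): min(30, 47) = 30
D (Red): max(-33, 30) = 30
M (Blue): min(29, 7, 40) = 7
N (Blue): min(11, 26) = 11
E (Red): max(7, 11) = 11
A (Blue): min(30, 11) = 11
P (Blue): min(-27, 5, -2, -1) = -27
Q (Blue): min(20, -49, 4) = -49
F (Red): max(-27, -49) = -27
R (Blue): min(-30, 36, -20) = -30
S (Blue): min(-21, -11, -36, -10) = -36
G (Red): max(-30, -36) = -30
B (Blue): min(-27, -30) = -30
T (Blue): min(33, 42) = 33
U (Blue): min(47, 0, 18) = 0
H (Red): max(33, 0) = 33
V (Blue): min(-34, -32, -50) = -50
W (Blue): min(-49, 8) = -49
X (Blue): min(-1, 17, -15) = -15
Y (Blue): min(-7, -33) = -33
J (Red): max(-50, -49, -15, -33) = -15
C (Blue): min(33, -15) = -15
Root (Red): max(11, -30, -15) = 11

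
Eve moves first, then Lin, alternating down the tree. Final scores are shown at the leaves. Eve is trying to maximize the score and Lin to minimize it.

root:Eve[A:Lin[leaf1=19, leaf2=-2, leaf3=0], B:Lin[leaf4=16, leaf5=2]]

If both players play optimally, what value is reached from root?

2

A (Lin): min(19, -2, 0) = -2
B (Lin): min(16, 2) = 2
root (Eve): max(-2, 2) = 2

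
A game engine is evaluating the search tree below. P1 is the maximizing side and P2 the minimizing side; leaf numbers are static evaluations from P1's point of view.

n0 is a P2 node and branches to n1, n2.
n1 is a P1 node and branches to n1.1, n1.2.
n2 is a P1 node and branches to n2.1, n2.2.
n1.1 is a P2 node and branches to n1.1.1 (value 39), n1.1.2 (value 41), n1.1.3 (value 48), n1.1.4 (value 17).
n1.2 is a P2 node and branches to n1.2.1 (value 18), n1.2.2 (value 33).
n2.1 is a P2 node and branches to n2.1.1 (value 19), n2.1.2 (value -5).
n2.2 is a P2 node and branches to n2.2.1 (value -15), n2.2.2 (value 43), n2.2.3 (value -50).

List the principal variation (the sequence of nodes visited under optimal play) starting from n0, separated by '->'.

n1.1 (P2): min(39, 41, 48, 17) = 17
n1.2 (P2): min(18, 33) = 18
n1 (P1): max(17, 18) = 18
n2.1 (P2): min(19, -5) = -5
n2.2 (P2): min(-15, 43, -50) = -50
n2 (P1): max(-5, -50) = -5
n0 (P2): min(18, -5) = -5
At n0, P2 picks n2 (lowest: -5).
At n2, P1 picks n2.1 (highest: -5).
At n2.1, P2 picks n2.1.2 (lowest: -5).
Terminal value -5.

n0 -> n2 -> n2.1 -> n2.1.2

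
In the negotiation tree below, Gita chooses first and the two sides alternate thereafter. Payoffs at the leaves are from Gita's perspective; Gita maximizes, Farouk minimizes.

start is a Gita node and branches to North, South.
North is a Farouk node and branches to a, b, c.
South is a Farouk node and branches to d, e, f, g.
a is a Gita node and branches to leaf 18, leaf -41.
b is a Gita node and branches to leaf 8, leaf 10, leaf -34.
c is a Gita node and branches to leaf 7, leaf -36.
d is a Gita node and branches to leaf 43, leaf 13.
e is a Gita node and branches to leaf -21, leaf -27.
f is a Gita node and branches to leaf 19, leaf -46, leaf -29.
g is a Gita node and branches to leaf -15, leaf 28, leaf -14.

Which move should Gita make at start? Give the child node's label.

North

a (Gita): max(18, -41) = 18
b (Gita): max(8, 10, -34) = 10
c (Gita): max(7, -36) = 7
North (Farouk): min(18, 10, 7) = 7
d (Gita): max(43, 13) = 43
e (Gita): max(-21, -27) = -21
f (Gita): max(19, -46, -29) = 19
g (Gita): max(-15, 28, -14) = 28
South (Farouk): min(43, -21, 19, 28) = -21
start (Gita): max(7, -21) = 7
Gita at start wants the highest of {North=7, South=-21}, so chooses North.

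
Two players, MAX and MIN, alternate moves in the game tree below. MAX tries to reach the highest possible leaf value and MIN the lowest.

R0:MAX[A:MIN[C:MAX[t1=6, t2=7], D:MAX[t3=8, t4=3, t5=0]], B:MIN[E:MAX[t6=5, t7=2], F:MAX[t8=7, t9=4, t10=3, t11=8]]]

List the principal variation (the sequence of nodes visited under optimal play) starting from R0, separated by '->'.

C (MAX): max(6, 7) = 7
D (MAX): max(8, 3, 0) = 8
A (MIN): min(7, 8) = 7
E (MAX): max(5, 2) = 5
F (MAX): max(7, 4, 3, 8) = 8
B (MIN): min(5, 8) = 5
R0 (MAX): max(7, 5) = 7
At R0, MAX picks A (highest: 7).
At A, MIN picks C (lowest: 7).
At C, MAX picks t2 (highest: 7).
Terminal value 7.

R0 -> A -> C -> t2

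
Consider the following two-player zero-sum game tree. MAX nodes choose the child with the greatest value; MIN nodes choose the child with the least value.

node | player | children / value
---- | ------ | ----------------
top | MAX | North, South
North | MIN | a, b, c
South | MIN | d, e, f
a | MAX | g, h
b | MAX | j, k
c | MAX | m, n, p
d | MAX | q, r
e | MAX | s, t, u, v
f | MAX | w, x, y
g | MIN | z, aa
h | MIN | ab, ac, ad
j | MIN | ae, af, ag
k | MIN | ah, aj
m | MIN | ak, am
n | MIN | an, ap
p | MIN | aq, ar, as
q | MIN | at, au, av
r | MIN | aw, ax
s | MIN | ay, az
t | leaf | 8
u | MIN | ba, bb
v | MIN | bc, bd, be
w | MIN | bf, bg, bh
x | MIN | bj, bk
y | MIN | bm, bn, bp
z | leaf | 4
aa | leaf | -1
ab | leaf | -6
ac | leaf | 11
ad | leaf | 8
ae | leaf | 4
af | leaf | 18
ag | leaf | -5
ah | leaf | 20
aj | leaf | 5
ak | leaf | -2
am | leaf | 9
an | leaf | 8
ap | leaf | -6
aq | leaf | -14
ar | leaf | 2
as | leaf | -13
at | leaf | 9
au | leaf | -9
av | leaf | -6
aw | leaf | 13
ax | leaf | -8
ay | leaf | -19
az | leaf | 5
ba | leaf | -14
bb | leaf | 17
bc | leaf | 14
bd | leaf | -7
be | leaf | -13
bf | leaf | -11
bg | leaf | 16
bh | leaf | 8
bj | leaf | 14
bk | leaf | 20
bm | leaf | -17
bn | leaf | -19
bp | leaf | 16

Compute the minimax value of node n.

-6

n (MIN): min(8, -6) = -6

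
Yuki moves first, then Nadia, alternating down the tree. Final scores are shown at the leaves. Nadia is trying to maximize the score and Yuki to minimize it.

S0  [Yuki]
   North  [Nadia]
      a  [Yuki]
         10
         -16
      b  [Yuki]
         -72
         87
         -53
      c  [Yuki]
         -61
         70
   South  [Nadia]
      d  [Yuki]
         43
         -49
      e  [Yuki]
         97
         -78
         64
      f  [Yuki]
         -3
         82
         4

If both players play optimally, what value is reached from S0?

-16

a (Yuki): min(10, -16) = -16
b (Yuki): min(-72, 87, -53) = -72
c (Yuki): min(-61, 70) = -61
North (Nadia): max(-16, -72, -61) = -16
d (Yuki): min(43, -49) = -49
e (Yuki): min(97, -78, 64) = -78
f (Yuki): min(-3, 82, 4) = -3
South (Nadia): max(-49, -78, -3) = -3
S0 (Yuki): min(-16, -3) = -16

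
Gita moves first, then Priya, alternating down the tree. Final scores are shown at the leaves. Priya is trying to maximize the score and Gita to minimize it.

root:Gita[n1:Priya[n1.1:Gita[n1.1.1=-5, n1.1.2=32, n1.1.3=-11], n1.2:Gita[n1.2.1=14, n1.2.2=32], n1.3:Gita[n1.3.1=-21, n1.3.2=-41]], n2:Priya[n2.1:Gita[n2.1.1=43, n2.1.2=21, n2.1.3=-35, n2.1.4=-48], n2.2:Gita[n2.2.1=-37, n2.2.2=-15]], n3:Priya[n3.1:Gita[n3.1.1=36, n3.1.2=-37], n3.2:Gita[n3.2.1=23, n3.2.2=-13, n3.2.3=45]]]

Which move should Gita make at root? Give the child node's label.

n1.1 (Gita): min(-5, 32, -11) = -11
n1.2 (Gita): min(14, 32) = 14
n1.3 (Gita): min(-21, -41) = -41
n1 (Priya): max(-11, 14, -41) = 14
n2.1 (Gita): min(43, 21, -35, -48) = -48
n2.2 (Gita): min(-37, -15) = -37
n2 (Priya): max(-48, -37) = -37
n3.1 (Gita): min(36, -37) = -37
n3.2 (Gita): min(23, -13, 45) = -13
n3 (Priya): max(-37, -13) = -13
root (Gita): min(14, -37, -13) = -37
Gita at root wants the lowest of {n1=14, n2=-37, n3=-13}, so chooses n2.

n2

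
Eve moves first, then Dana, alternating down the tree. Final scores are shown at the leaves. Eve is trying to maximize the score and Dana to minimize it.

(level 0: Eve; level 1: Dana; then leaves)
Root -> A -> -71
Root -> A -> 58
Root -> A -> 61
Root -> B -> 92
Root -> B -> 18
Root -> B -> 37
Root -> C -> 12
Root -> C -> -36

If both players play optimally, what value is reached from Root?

A (Dana): min(-71, 58, 61) = -71
B (Dana): min(92, 18, 37) = 18
C (Dana): min(12, -36) = -36
Root (Eve): max(-71, 18, -36) = 18

18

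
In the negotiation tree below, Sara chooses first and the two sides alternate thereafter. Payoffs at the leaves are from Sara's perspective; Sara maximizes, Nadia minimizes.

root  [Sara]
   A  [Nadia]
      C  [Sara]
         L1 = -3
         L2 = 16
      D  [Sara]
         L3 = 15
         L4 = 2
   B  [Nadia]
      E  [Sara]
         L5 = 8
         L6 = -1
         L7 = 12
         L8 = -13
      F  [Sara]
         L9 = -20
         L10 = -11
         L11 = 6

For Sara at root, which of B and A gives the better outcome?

E (Sara): max(8, -1, 12, -13) = 12
F (Sara): max(-20, -11, 6) = 6
B (Nadia): min(12, 6) = 6
C (Sara): max(-3, 16) = 16
D (Sara): max(15, 2) = 15
A (Nadia): min(16, 15) = 15
Sara prefers the higher value; B=6, A=15. A is better since 15 > 6.

A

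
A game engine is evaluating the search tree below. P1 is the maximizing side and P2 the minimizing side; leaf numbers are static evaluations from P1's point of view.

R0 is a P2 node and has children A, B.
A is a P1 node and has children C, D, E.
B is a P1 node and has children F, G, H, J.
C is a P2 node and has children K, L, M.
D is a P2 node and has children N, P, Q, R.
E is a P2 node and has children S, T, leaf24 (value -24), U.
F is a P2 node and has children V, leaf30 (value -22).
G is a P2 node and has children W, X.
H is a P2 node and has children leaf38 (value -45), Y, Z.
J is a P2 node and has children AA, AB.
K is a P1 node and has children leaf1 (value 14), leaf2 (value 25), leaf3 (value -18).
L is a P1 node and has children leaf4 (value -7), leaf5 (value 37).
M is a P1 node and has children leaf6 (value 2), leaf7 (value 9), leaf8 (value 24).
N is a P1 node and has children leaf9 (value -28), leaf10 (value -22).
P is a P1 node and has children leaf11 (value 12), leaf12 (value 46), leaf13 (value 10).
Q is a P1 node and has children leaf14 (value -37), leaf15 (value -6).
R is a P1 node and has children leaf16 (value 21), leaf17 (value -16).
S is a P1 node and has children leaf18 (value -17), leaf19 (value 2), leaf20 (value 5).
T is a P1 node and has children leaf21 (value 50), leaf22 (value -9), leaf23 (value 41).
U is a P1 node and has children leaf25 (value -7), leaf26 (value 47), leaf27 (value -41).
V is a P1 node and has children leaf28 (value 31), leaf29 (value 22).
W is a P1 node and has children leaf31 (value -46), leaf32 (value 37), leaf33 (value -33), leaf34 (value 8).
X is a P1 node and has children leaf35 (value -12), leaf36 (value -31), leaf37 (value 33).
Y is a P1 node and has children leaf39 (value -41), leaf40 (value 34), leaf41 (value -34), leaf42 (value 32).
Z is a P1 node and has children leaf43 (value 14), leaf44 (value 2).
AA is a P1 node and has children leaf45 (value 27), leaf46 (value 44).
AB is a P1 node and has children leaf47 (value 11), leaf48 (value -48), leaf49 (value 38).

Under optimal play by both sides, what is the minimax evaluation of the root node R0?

K (P1): max(14, 25, -18) = 25
L (P1): max(-7, 37) = 37
M (P1): max(2, 9, 24) = 24
C (P2): min(25, 37, 24) = 24
N (P1): max(-28, -22) = -22
P (P1): max(12, 46, 10) = 46
Q (P1): max(-37, -6) = -6
R (P1): max(21, -16) = 21
D (P2): min(-22, 46, -6, 21) = -22
S (P1): max(-17, 2, 5) = 5
T (P1): max(50, -9, 41) = 50
U (P1): max(-7, 47, -41) = 47
E (P2): min(5, 50, -24, 47) = -24
A (P1): max(24, -22, -24) = 24
V (P1): max(31, 22) = 31
F (P2): min(31, -22) = -22
W (P1): max(-46, 37, -33, 8) = 37
X (P1): max(-12, -31, 33) = 33
G (P2): min(37, 33) = 33
Y (P1): max(-41, 34, -34, 32) = 34
Z (P1): max(14, 2) = 14
H (P2): min(-45, 34, 14) = -45
AA (P1): max(27, 44) = 44
AB (P1): max(11, -48, 38) = 38
J (P2): min(44, 38) = 38
B (P1): max(-22, 33, -45, 38) = 38
R0 (P2): min(24, 38) = 24

24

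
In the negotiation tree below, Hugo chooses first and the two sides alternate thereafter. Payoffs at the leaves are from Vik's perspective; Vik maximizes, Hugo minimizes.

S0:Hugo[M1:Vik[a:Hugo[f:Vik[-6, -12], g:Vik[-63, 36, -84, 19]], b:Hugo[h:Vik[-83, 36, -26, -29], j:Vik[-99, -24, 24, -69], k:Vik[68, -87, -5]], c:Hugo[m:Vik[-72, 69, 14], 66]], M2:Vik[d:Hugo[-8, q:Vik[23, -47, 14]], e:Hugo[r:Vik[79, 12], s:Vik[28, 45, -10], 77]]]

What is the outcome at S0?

f (Vik): max(-6, -12) = -6
g (Vik): max(-63, 36, -84, 19) = 36
a (Hugo): min(-6, 36) = -6
h (Vik): max(-83, 36, -26, -29) = 36
j (Vik): max(-99, -24, 24, -69) = 24
k (Vik): max(68, -87, -5) = 68
b (Hugo): min(36, 24, 68) = 24
m (Vik): max(-72, 69, 14) = 69
c (Hugo): min(69, 66) = 66
M1 (Vik): max(-6, 24, 66) = 66
q (Vik): max(23, -47, 14) = 23
d (Hugo): min(-8, 23) = -8
r (Vik): max(79, 12) = 79
s (Vik): max(28, 45, -10) = 45
e (Hugo): min(79, 45, 77) = 45
M2 (Vik): max(-8, 45) = 45
S0 (Hugo): min(66, 45) = 45

45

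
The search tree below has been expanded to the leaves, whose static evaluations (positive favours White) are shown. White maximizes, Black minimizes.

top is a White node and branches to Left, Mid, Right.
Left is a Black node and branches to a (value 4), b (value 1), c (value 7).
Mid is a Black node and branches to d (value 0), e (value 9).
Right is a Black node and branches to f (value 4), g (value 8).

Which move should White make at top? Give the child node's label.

Left (Black): min(4, 1, 7) = 1
Mid (Black): min(0, 9) = 0
Right (Black): min(4, 8) = 4
top (White): max(1, 0, 4) = 4
White at top wants the highest of {Left=1, Mid=0, Right=4}, so chooses Right.

Right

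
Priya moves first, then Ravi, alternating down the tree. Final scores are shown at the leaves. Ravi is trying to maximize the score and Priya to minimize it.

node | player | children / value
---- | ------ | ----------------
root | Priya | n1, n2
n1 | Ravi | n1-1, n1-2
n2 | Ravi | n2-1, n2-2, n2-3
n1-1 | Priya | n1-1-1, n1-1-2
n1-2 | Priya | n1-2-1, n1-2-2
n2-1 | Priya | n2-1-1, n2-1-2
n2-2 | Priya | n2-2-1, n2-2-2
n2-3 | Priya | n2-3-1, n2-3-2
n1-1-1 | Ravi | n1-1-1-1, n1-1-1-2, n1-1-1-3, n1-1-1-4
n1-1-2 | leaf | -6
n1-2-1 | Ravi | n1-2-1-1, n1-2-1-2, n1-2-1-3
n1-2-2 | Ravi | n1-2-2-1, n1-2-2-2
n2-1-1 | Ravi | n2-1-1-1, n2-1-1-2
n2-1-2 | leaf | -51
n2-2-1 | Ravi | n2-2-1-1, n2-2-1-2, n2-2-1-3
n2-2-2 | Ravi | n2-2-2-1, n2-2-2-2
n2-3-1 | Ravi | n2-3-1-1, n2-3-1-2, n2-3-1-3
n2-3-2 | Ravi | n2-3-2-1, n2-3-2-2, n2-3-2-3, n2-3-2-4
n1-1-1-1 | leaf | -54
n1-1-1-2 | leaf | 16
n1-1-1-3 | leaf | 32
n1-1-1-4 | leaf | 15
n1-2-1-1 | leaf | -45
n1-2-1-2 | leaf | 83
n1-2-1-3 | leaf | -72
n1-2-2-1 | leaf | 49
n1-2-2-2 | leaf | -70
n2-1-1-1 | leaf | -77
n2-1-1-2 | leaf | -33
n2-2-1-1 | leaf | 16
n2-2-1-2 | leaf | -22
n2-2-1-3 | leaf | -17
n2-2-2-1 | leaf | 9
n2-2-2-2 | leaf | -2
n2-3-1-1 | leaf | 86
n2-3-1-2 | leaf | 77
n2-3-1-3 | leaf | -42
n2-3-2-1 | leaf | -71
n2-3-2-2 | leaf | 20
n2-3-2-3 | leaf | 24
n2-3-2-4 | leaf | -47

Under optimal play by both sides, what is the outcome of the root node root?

n1-1-1 (Ravi): max(-54, 16, 32, 15) = 32
n1-1 (Priya): min(32, -6) = -6
n1-2-1 (Ravi): max(-45, 83, -72) = 83
n1-2-2 (Ravi): max(49, -70) = 49
n1-2 (Priya): min(83, 49) = 49
n1 (Ravi): max(-6, 49) = 49
n2-1-1 (Ravi): max(-77, -33) = -33
n2-1 (Priya): min(-33, -51) = -51
n2-2-1 (Ravi): max(16, -22, -17) = 16
n2-2-2 (Ravi): max(9, -2) = 9
n2-2 (Priya): min(16, 9) = 9
n2-3-1 (Ravi): max(86, 77, -42) = 86
n2-3-2 (Ravi): max(-71, 20, 24, -47) = 24
n2-3 (Priya): min(86, 24) = 24
n2 (Ravi): max(-51, 9, 24) = 24
root (Priya): min(49, 24) = 24

24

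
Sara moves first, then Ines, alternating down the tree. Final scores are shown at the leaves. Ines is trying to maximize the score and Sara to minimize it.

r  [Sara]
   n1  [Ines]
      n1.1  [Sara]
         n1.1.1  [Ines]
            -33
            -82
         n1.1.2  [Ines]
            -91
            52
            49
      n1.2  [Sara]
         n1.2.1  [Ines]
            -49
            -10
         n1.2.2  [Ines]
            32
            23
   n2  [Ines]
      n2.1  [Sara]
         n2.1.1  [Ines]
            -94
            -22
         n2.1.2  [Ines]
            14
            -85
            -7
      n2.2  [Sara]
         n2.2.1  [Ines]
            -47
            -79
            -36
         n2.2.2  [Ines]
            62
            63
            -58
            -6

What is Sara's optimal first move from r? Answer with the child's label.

n1.1.1 (Ines): max(-33, -82) = -33
n1.1.2 (Ines): max(-91, 52, 49) = 52
n1.1 (Sara): min(-33, 52) = -33
n1.2.1 (Ines): max(-49, -10) = -10
n1.2.2 (Ines): max(32, 23) = 32
n1.2 (Sara): min(-10, 32) = -10
n1 (Ines): max(-33, -10) = -10
n2.1.1 (Ines): max(-94, -22) = -22
n2.1.2 (Ines): max(14, -85, -7) = 14
n2.1 (Sara): min(-22, 14) = -22
n2.2.1 (Ines): max(-47, -79, -36) = -36
n2.2.2 (Ines): max(62, 63, -58, -6) = 63
n2.2 (Sara): min(-36, 63) = -36
n2 (Ines): max(-22, -36) = -22
r (Sara): min(-10, -22) = -22
Sara at r wants the lowest of {n1=-10, n2=-22}, so chooses n2.

n2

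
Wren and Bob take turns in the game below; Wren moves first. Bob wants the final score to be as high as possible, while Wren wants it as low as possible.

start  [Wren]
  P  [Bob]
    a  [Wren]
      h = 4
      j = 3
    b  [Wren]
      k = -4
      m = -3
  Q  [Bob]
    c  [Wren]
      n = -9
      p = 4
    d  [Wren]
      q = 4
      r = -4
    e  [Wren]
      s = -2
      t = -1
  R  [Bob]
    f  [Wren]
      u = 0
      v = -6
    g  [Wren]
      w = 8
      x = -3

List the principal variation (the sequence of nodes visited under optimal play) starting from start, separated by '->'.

a (Wren): min(4, 3) = 3
b (Wren): min(-4, -3) = -4
P (Bob): max(3, -4) = 3
c (Wren): min(-9, 4) = -9
d (Wren): min(4, -4) = -4
e (Wren): min(-2, -1) = -2
Q (Bob): max(-9, -4, -2) = -2
f (Wren): min(0, -6) = -6
g (Wren): min(8, -3) = -3
R (Bob): max(-6, -3) = -3
start (Wren): min(3, -2, -3) = -3
At start, Wren picks R (lowest: -3).
At R, Bob picks g (highest: -3).
At g, Wren picks x (lowest: -3).
Terminal value -3.

start -> R -> g -> x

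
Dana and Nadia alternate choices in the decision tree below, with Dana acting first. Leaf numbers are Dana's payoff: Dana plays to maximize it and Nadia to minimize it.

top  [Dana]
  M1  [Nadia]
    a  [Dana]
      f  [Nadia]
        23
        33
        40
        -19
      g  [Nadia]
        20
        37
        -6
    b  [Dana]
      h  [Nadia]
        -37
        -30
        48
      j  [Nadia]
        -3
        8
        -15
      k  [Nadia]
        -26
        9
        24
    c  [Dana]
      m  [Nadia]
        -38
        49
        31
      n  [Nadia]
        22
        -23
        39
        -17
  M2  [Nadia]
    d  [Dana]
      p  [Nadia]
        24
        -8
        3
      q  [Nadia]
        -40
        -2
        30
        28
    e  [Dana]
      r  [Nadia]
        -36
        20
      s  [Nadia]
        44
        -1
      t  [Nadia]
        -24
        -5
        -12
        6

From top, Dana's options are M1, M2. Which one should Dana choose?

f (Nadia): min(23, 33, 40, -19) = -19
g (Nadia): min(20, 37, -6) = -6
a (Dana): max(-19, -6) = -6
h (Nadia): min(-37, -30, 48) = -37
j (Nadia): min(-3, 8, -15) = -15
k (Nadia): min(-26, 9, 24) = -26
b (Dana): max(-37, -15, -26) = -15
m (Nadia): min(-38, 49, 31) = -38
n (Nadia): min(22, -23, 39, -17) = -23
c (Dana): max(-38, -23) = -23
M1 (Nadia): min(-6, -15, -23) = -23
p (Nadia): min(24, -8, 3) = -8
q (Nadia): min(-40, -2, 30, 28) = -40
d (Dana): max(-8, -40) = -8
r (Nadia): min(-36, 20) = -36
s (Nadia): min(44, -1) = -1
t (Nadia): min(-24, -5, -12, 6) = -24
e (Dana): max(-36, -1, -24) = -1
M2 (Nadia): min(-8, -1) = -8
top (Dana): max(-23, -8) = -8
Dana at top wants the highest of {M1=-23, M2=-8}, so chooses M2.

M2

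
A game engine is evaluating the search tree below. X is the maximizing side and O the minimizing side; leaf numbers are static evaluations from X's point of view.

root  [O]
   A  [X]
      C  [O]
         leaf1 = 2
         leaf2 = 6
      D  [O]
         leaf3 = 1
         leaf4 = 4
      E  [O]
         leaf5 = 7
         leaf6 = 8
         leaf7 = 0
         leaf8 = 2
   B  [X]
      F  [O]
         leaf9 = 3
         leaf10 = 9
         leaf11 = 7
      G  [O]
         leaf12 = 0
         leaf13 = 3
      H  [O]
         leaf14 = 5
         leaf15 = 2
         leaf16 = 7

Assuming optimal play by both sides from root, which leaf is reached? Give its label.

leaf1

C (O): min(2, 6) = 2
D (O): min(1, 4) = 1
E (O): min(7, 8, 0, 2) = 0
A (X): max(2, 1, 0) = 2
F (O): min(3, 9, 7) = 3
G (O): min(0, 3) = 0
H (O): min(5, 2, 7) = 2
B (X): max(3, 0, 2) = 3
root (O): min(2, 3) = 2
At root, O picks A (lowest: 2).
At A, X picks C (highest: 2).
At C, O picks leaf1 (lowest: 2).
Terminal value 2.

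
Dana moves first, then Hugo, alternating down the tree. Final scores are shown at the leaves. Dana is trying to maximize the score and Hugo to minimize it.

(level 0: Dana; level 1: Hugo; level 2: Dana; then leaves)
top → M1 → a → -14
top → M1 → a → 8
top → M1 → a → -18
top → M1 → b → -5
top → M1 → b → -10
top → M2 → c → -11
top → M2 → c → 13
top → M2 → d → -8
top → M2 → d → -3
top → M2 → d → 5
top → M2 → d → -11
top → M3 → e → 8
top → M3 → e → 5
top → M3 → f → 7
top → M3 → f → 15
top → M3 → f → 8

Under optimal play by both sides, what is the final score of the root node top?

a (Dana): max(-14, 8, -18) = 8
b (Dana): max(-5, -10) = -5
M1 (Hugo): min(8, -5) = -5
c (Dana): max(-11, 13) = 13
d (Dana): max(-8, -3, 5, -11) = 5
M2 (Hugo): min(13, 5) = 5
e (Dana): max(8, 5) = 8
f (Dana): max(7, 15, 8) = 15
M3 (Hugo): min(8, 15) = 8
top (Dana): max(-5, 5, 8) = 8

8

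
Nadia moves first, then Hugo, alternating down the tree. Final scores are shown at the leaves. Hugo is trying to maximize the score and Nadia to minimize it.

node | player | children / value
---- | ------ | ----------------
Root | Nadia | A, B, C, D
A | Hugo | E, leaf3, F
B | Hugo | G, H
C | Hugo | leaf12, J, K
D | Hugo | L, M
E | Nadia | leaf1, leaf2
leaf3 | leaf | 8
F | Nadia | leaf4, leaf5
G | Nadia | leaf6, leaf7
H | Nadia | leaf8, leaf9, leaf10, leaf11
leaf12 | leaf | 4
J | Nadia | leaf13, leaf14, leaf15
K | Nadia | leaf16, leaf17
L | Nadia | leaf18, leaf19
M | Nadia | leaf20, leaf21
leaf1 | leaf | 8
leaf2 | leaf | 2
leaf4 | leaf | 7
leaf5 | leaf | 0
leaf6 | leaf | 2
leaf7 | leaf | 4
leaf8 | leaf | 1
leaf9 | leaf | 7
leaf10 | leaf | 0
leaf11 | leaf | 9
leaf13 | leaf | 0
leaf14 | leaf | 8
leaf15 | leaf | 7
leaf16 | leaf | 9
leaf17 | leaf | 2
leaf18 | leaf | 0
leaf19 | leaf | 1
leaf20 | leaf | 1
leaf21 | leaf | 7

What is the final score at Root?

E (Nadia): min(8, 2) = 2
F (Nadia): min(7, 0) = 0
A (Hugo): max(2, 8, 0) = 8
G (Nadia): min(2, 4) = 2
H (Nadia): min(1, 7, 0, 9) = 0
B (Hugo): max(2, 0) = 2
J (Nadia): min(0, 8, 7) = 0
K (Nadia): min(9, 2) = 2
C (Hugo): max(4, 0, 2) = 4
L (Nadia): min(0, 1) = 0
M (Nadia): min(1, 7) = 1
D (Hugo): max(0, 1) = 1
Root (Nadia): min(8, 2, 4, 1) = 1

1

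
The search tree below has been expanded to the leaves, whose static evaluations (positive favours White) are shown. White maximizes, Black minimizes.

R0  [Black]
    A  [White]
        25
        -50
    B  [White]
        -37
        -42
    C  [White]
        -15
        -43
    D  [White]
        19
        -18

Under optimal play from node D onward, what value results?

19

D (White): max(19, -18) = 19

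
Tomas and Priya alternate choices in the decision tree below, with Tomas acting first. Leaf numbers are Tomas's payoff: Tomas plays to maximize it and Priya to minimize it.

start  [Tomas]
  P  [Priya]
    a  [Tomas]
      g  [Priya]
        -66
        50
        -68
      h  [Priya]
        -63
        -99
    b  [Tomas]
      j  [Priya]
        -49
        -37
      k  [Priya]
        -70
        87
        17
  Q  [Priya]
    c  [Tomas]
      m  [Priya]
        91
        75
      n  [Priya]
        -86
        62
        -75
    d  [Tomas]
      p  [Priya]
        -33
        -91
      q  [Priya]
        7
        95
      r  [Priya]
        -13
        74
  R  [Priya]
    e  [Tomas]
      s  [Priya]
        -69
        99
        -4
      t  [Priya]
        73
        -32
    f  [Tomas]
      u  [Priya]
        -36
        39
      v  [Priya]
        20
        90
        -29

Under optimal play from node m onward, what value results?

75

m (Priya): min(91, 75) = 75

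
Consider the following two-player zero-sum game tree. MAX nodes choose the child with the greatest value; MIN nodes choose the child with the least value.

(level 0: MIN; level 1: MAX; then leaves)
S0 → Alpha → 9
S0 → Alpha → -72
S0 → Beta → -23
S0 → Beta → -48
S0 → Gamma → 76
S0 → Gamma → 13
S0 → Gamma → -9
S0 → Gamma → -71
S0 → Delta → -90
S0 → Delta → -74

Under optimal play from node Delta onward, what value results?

Delta (MAX): max(-90, -74) = -74

-74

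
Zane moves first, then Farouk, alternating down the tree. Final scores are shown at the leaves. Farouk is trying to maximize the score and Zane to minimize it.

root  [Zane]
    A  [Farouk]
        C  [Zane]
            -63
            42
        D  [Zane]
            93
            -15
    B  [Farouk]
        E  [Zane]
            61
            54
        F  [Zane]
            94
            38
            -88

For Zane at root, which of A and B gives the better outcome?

C (Zane): min(-63, 42) = -63
D (Zane): min(93, -15) = -15
A (Farouk): max(-63, -15) = -15
E (Zane): min(61, 54) = 54
F (Zane): min(94, 38, -88) = -88
B (Farouk): max(54, -88) = 54
Zane prefers the lower value; A=-15, B=54. A is better since -15 < 54.

A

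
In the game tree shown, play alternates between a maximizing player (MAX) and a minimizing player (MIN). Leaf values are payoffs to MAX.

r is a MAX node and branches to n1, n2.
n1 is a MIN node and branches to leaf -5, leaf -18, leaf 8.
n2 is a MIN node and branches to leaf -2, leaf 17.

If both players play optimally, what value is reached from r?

n1 (MIN): min(-5, -18, 8) = -18
n2 (MIN): min(-2, 17) = -2
r (MAX): max(-18, -2) = -2

-2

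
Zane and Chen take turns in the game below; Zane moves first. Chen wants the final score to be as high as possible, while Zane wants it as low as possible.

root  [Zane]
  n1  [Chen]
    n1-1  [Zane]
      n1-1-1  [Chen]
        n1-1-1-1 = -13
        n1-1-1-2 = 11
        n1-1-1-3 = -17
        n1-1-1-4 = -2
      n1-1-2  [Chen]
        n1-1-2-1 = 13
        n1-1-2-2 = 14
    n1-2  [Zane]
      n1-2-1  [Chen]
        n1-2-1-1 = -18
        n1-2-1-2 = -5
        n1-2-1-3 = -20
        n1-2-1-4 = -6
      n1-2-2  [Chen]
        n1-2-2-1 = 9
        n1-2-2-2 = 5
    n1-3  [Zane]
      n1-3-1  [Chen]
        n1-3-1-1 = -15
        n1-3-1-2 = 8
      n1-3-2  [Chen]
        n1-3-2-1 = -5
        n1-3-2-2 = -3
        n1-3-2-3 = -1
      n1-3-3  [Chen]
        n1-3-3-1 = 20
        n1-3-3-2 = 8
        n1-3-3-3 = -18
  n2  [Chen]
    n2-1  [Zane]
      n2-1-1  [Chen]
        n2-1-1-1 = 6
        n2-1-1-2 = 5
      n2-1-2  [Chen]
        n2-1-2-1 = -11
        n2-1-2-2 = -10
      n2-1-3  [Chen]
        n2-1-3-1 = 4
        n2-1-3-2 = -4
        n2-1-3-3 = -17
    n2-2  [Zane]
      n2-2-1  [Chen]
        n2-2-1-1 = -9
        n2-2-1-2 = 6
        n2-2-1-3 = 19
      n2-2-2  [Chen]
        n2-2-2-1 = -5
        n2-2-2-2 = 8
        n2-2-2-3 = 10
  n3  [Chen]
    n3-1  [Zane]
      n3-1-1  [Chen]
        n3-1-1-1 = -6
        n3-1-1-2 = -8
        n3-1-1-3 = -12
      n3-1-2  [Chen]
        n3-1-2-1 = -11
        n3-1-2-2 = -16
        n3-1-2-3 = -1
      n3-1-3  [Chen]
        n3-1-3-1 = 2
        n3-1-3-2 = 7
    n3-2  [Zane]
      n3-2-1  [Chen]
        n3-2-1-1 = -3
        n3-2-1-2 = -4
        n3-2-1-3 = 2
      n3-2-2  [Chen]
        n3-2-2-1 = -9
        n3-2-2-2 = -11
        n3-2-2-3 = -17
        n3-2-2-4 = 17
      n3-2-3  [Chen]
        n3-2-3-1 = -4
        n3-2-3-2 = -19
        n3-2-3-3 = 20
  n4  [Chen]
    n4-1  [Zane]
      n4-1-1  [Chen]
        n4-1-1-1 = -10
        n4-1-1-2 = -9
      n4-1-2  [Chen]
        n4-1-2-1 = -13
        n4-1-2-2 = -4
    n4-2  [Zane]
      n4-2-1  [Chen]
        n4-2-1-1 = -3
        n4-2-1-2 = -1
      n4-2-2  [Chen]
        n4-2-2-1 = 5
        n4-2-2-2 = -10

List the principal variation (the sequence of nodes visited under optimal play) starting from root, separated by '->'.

n1-1-1 (Chen): max(-13, 11, -17, -2) = 11
n1-1-2 (Chen): max(13, 14) = 14
n1-1 (Zane): min(11, 14) = 11
n1-2-1 (Chen): max(-18, -5, -20, -6) = -5
n1-2-2 (Chen): max(9, 5) = 9
n1-2 (Zane): min(-5, 9) = -5
n1-3-1 (Chen): max(-15, 8) = 8
n1-3-2 (Chen): max(-5, -3, -1) = -1
n1-3-3 (Chen): max(20, 8, -18) = 20
n1-3 (Zane): min(8, -1, 20) = -1
n1 (Chen): max(11, -5, -1) = 11
n2-1-1 (Chen): max(6, 5) = 6
n2-1-2 (Chen): max(-11, -10) = -10
n2-1-3 (Chen): max(4, -4, -17) = 4
n2-1 (Zane): min(6, -10, 4) = -10
n2-2-1 (Chen): max(-9, 6, 19) = 19
n2-2-2 (Chen): max(-5, 8, 10) = 10
n2-2 (Zane): min(19, 10) = 10
n2 (Chen): max(-10, 10) = 10
n3-1-1 (Chen): max(-6, -8, -12) = -6
n3-1-2 (Chen): max(-11, -16, -1) = -1
n3-1-3 (Chen): max(2, 7) = 7
n3-1 (Zane): min(-6, -1, 7) = -6
n3-2-1 (Chen): max(-3, -4, 2) = 2
n3-2-2 (Chen): max(-9, -11, -17, 17) = 17
n3-2-3 (Chen): max(-4, -19, 20) = 20
n3-2 (Zane): min(2, 17, 20) = 2
n3 (Chen): max(-6, 2) = 2
n4-1-1 (Chen): max(-10, -9) = -9
n4-1-2 (Chen): max(-13, -4) = -4
n4-1 (Zane): min(-9, -4) = -9
n4-2-1 (Chen): max(-3, -1) = -1
n4-2-2 (Chen): max(5, -10) = 5
n4-2 (Zane): min(-1, 5) = -1
n4 (Chen): max(-9, -1) = -1
root (Zane): min(11, 10, 2, -1) = -1
At root, Zane picks n4 (lowest: -1).
At n4, Chen picks n4-2 (highest: -1).
At n4-2, Zane picks n4-2-1 (lowest: -1).
At n4-2-1, Chen picks n4-2-1-2 (highest: -1).
Terminal value -1.

root -> n4 -> n4-2 -> n4-2-1 -> n4-2-1-2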